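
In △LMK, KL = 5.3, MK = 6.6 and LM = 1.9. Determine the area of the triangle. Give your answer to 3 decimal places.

Semiperimeter s = (6.6 + 5.3 + 1.9)/2 = 6.9.
Heron's formula: area = √(6.9·0.3·1.6·5) ≈ 4.0694.

4.069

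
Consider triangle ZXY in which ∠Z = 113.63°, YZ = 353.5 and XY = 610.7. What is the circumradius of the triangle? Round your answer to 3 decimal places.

Law of sines: sin X = YZ·sin Z/XY ≈ 0.53031.
Since XY ≥ YZ, only the acute value applies: ∠X ≈ 32.03°.
Then ∠Y = 180° − ∠Z − ∠X ≈ 34.34°.
Law of sines gives ZX = XY·sin Y/sin Z ≈ 376.06.
Circumradius = XY/(2 sin Z) ≈ 333.3.

333.296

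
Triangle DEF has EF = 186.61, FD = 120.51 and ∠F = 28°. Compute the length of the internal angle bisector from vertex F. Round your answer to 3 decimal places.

By the law of cosines, DE² = EF² + FD² − 2·EF·FD·cos F = 9633.8, so DE ≈ 98.152.
The bisector from F has length 2·EF·FD·cos(∠F/2)/(EF+FD) ≈ 142.1.

t_F ≈ 142.097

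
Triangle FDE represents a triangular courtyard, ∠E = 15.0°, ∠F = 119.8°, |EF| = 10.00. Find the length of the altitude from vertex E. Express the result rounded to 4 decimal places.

h_E ≈ 8.6777

The third angle is ∠D = 180° − ∠E − ∠F = 45.20°.
Law of sines: |DE| = |EF|·sin F/sin D ≈ 12.229.
Law of sines: |FD| = |EF|·sin E/sin D ≈ 3.6475.
Area = ½·|EF|·|DE|·sin E ≈ 15.826.
The altitude from E has length 2·area/|FD| ≈ 8.6777.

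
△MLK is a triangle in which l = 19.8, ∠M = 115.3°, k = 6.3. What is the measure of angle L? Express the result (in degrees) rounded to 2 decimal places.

∠L ≈ 50.49°

By the law of cosines, m² = l² + k² − 2·l·k·cos M = 538.35, so m ≈ 23.202.
Law of cosines again: cos L = (k² + m² − l²)/(2·k·m) ≈ 0.63622, so ∠L ≈ 50.49°.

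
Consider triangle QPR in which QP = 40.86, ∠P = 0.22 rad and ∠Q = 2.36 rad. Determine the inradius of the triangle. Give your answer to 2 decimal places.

The third angle is ∠R = π − ∠Q − ∠P = 0.562 rad.
Law of sines: PR = QP·sin Q/sin R ≈ 54.048.
Law of sines: RQ = QP·sin P/sin R ≈ 16.744.
Area = ½·QP·PR·sin P ≈ 240.97.
Semiperimeter s = (54.048+16.744+40.86)/2 = 55.826.
Inradius = area/s = 240.97/55.826 ≈ 4.3164.

4.32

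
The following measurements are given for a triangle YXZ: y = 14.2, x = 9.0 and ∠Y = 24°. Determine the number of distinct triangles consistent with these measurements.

1

x·sin Y = 9.0·sin(24°) ≈ 3.661.
Since y ≥ x, exactly one triangle exists.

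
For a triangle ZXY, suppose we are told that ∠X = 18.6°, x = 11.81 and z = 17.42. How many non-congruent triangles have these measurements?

2

z·sin X = 17.42·sin(18.6°) ≈ 5.556.
Since z sin X < x < z (5.556 < 11.81 < 17.42), two triangles exist.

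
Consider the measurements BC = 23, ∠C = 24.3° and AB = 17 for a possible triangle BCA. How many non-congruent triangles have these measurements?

2

BC·sin C = 23·sin(24.3°) ≈ 9.465.
Since BC sin C < AB < BC (9.465 < 17 < 23), two triangles exist.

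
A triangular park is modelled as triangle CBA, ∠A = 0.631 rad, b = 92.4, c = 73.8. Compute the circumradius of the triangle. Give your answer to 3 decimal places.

R ≈ 46.205

By the law of cosines, a² = c² + b² − 2·c·b·cos A = 2972.2, so a ≈ 54.518.
Area = ½·c·b·sin A ≈ 2011.5.
Circumradius = a/(2 sin A) ≈ 46.205.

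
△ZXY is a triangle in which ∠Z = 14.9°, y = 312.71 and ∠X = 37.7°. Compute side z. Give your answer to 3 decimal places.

The third angle is ∠Y = 180° − ∠Z − ∠X = 127.40°.
Law of sines: z = y·sin Z/sin Y ≈ 101.22.

101.217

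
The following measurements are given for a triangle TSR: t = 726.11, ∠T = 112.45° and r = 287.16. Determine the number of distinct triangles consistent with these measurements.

1

r·sin T = 287.16·sin(112.45°) ≈ 265.4.
Since ∠T is not acute, a triangle exists only if t > r; here t > r, so there is exactly one triangle.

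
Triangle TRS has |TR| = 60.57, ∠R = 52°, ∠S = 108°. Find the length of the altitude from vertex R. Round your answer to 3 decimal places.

The third angle is ∠T = 180° − ∠R − ∠S = 20.00°.
Law of sines: |RS| = |TR|·sin T/sin S ≈ 21.782.
Law of sines: |ST| = |TR|·sin R/sin S ≈ 50.186.
Area = ½·|TR|·|RS|·sin R ≈ 519.83.
The altitude from R has length 2·area/|ST| ≈ 20.716.

20.716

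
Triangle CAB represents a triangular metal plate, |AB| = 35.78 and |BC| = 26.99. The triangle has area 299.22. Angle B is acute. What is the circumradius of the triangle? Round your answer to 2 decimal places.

From area = ½·|AB|·|BC|·sin B, we get sin B = 2·area/(|AB|·|BC|) ≈ 0.61969.
Taking the acute solution, ∠B ≈ 38.29°.
Law of cosines then gives |CA| ≈ 22.2.
Circumradius = |CA|/(2 sin B) ≈ 17.912.

R ≈ 17.91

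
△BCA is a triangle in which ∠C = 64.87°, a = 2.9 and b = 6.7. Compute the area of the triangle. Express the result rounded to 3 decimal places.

area ≈ 8.795

Area = ½·a·b·sin C ≈ 8.7954.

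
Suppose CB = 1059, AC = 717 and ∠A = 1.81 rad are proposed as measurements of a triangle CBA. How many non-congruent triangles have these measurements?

1

AC·sin A = 717·sin(1.81 rad) ≈ 696.6.
Since ∠A is not acute, a triangle exists only if CB > AC; here CB > AC, so there is exactly one triangle.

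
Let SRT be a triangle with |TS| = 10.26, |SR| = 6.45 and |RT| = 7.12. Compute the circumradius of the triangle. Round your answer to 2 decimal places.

By the law of cosines, cos S = (|TS|² + |SR|² − |RT|²) / (2·|TS|·|SR|) ≈ 0.72666, so ∠S ≈ 43.39°.
Circumradius = |RT|/(2 sin S) ≈ 5.1819.

5.18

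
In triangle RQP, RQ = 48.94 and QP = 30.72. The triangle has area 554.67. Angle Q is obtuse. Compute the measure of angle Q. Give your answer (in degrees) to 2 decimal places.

From area = ½·RQ·QP·sin Q, we get sin Q = 2·area/(RQ·QP) ≈ 0.73787.
Taking the obtuse solution, ∠Q ≈ 132.45°.

132.45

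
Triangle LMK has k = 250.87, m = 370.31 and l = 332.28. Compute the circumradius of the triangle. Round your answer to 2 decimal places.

By the law of cosines, cos L = (m² + k² − l²) / (2·m·k) ≈ 0.48254, so ∠L ≈ 61.15°.
Circumradius = l/(2 sin L) ≈ 189.68.

R ≈ 189.68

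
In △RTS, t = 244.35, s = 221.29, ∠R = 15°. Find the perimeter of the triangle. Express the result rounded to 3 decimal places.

By the law of cosines, r² = t² + s² − 2·t·s·cos R = 4216.7, so r ≈ 64.936.
Semiperimeter p = (64.936+244.35+221.29)/2 = 265.29.
Perimeter = 64.936 + 244.35 + 221.29 = 530.58.

530.576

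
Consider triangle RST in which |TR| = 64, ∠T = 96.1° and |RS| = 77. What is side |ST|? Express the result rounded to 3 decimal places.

36.549

Law of sines: sin S = |TR|·sin T/|RS| ≈ 0.82646.
Since |RS| ≥ |TR|, only the acute value applies: ∠S ≈ 55.74°.
Then ∠R = 180° − ∠T − ∠S ≈ 28.16°.
Law of sines gives |ST| = |RS|·sin R/sin T ≈ 36.549.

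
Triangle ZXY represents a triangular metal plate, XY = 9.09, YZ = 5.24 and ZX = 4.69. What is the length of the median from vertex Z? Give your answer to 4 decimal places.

2.0174

Median from Z: ½√(2·YZ² + 2·ZX² − XY²) ≈ 2.0174.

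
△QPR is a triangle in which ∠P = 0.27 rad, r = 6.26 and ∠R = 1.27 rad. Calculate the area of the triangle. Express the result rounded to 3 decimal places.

5.469

The third angle is ∠Q = π − ∠P − ∠R = 1.602 rad.
Law of sines: q = r·sin Q/sin R ≈ 6.5512.
Law of sines: p = r·sin P/sin R ≈ 1.7482.
Area = ½·r·q·sin P ≈ 5.4694.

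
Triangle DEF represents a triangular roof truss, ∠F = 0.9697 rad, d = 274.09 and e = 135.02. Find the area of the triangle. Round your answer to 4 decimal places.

Area = ½·d·e·sin F ≈ 15260.

15260.3946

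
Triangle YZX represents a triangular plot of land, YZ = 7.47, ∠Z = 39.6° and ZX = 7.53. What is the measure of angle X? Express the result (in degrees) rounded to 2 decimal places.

By the law of cosines, XY² = YZ² + ZX² − 2·YZ·ZX·cos Z = 25.82, so XY ≈ 5.0814.
Law of cosines again: cos X = (ZX² + XY² − YZ²)/(2·ZX·XY) ≈ 0.34917, so ∠X ≈ 69.56°.

69.56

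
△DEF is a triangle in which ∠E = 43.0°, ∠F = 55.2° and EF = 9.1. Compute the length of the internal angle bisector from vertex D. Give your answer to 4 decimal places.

t_D ≈ 5.1782

The third angle is ∠D = 180° − ∠E − ∠F = 81.80°.
Law of sines: FD = EF·sin E/sin D ≈ 6.2703.
Law of sines: DE = EF·sin F/sin D ≈ 7.5496.
The bisector from D has length 2·FD·DE·cos(∠D/2)/(FD+DE) ≈ 5.1782.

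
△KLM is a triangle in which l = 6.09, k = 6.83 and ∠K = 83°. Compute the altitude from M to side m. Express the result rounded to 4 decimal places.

h_M ≈ 6.0446

Law of sines: sin L = l·sin K/k ≈ 0.88501.
Since k ≥ l, only the acute value applies: ∠L ≈ 62.25°.
Then ∠M = 180° − ∠K − ∠L ≈ 34.75°.
Law of sines gives m = k·sin M/sin K ≈ 3.9221.
Area = ½·k·l·sin M ≈ 11.854.
The altitude from M has length 2·area/m ≈ 6.0446.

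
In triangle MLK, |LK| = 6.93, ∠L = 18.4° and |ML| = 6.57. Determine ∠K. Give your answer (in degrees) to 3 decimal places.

∠K ≈ 71.450°

By the law of cosines, |KM|² = |ML|² + |LK|² − 2·|ML|·|LK|·cos L = 4.785, so |KM| ≈ 2.1875.
Law of cosines again: cos K = (|LK|² + |KM|² − |ML|²)/(2·|LK|·|KM|) ≈ 0.31813, so ∠K ≈ 71.45°.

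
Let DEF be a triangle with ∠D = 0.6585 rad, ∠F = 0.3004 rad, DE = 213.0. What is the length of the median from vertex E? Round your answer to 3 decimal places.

m_E ≈ 181.390

The third angle is ∠E = π − ∠F − ∠D = 2.1827 rad.
Law of sines: EF = DE·sin D/sin F ≈ 440.49.
Law of sines: FD = DE·sin E/sin F ≈ 589.23.
Median from E: ½√(2·DE² + 2·EF² − FD²) ≈ 181.39.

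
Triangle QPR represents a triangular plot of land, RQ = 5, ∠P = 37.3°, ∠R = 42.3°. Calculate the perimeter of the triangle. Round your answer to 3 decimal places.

The third angle is ∠Q = 180° − ∠P − ∠R = 100.40°.
Law of sines: PR = RQ·sin Q/sin P ≈ 8.1154.
Law of sines: QP = RQ·sin R/sin P ≈ 5.553.
Semiperimeter s = (8.1154+5+5.553)/2 = 9.3342.
Perimeter = 8.1154 + 5 + 5.553 = 18.668.

18.668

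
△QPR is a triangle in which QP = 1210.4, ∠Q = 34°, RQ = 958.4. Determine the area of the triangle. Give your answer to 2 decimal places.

area ≈ 324345.13

Area = ½·RQ·QP·sin Q ≈ 3.2435e+05.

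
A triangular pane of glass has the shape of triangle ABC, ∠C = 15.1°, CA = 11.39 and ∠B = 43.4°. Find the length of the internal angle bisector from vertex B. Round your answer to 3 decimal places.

t_B ≈ 6.147

The third angle is ∠A = 180° − ∠B − ∠C = 121.50°.
Law of sines: BC = CA·sin A/sin B ≈ 14.134.
Law of sines: AB = CA·sin C/sin B ≈ 4.3184.
The bisector from B has length 2·AB·BC·cos(∠B/2)/(AB+BC) ≈ 6.1468.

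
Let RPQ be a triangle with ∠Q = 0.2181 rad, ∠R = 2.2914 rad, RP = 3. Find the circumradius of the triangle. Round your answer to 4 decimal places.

The third angle is ∠P = π − ∠Q − ∠R = 0.6321 rad.
Law of sines: PQ = RP·sin R/sin Q ≈ 10.418.
Law of sines: QR = RP·sin P/sin Q ≈ 8.1918.
Circumradius = RP/(2 sin Q) ≈ 6.9324.

6.9324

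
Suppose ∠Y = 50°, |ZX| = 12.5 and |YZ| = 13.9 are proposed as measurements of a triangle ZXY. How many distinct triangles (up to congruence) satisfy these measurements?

2

|YZ|·sin Y = 13.9·sin(50°) ≈ 10.65.
Since |YZ| sin Y < |ZX| < |YZ| (10.65 < 12.5 < 13.9), two triangles exist.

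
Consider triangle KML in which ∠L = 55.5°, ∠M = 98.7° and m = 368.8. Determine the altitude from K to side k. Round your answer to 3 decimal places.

h_K ≈ 303.938

The third angle is ∠K = 180° − ∠M − ∠L = 25.80°.
Law of sines: k = m·sin K/sin M ≈ 162.38.
Law of sines: l = m·sin L/sin M ≈ 307.48.
Area = ½·m·k·sin L ≈ 24677.
The altitude from K has length 2·area/k ≈ 303.94.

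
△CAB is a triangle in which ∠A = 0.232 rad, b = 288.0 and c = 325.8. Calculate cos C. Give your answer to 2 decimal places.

By the law of cosines, a² = b² + c² − 2·b·c·cos A = 6456.6, so a ≈ 80.353.
Law of cosines again: cos C = (a² + b² − c²)/(2·a·b) ≈ -0.36180, so ∠C ≈ 1.941 rad.

-0.36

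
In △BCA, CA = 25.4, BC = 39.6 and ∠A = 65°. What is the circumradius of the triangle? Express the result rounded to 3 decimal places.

R ≈ 21.847

Law of sines: sin B = CA·sin A/BC ≈ 0.58132.
Since BC ≥ CA, only the acute value applies: ∠B ≈ 35.54°.
Then ∠C = 180° − ∠A − ∠B ≈ 79.46°.
Law of sines gives AB = BC·sin C/sin A ≈ 42.956.
Circumradius = BC/(2 sin A) ≈ 21.847.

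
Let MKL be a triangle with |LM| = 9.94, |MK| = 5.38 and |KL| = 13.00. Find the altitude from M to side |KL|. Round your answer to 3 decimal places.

h_M ≈ 3.795

Semiperimeter s = (13 + 9.94 + 5.38)/2 = 14.16.
Heron's formula: area = √(14.16·1.16·4.22·8.78) ≈ 24.67.
The altitude from M has length 2·area/|KL| ≈ 3.7953.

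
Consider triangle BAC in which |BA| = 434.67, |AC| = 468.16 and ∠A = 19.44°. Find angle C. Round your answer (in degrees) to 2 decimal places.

By the law of cosines, |CB|² = |BA|² + |AC|² − 2·|BA|·|AC|·cos A = 24324, so |CB| ≈ 155.96.
Law of cosines again: cos C = (|AC|² + |CB|² − |BA|²)/(2·|AC|·|CB|) ≈ 0.37362, so ∠C ≈ 68.06°.

68.06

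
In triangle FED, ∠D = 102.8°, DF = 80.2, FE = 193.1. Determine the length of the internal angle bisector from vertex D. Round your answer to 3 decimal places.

66.488

Law of sines: sin E = DF·sin D/FE ≈ 0.40501.
Since FE ≥ DF, only the acute value applies: ∠E ≈ 23.89°.
Then ∠F = 180° − ∠D − ∠E ≈ 53.31°.
Law of sines gives ED = FE·sin F/sin D ≈ 158.79.
The bisector from D has length 2·ED·DF·cos(∠D/2)/(ED+DF) ≈ 66.488.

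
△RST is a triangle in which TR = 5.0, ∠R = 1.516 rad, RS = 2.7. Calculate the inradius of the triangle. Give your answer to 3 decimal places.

By the law of cosines, ST² = TR² + RS² − 2·TR·RS·cos R = 30.811, so ST ≈ 5.5508.
Area = ½·TR·RS·sin R ≈ 6.7399.
Semiperimeter s = (5.5508+5+2.7)/2 = 6.6254.
Inradius = area/s = 6.7399/6.6254 ≈ 1.0173.

r ≈ 1.017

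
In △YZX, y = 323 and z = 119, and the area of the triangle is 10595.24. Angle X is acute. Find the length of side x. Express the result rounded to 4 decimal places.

233.1388

From area = ½·y·z·sin X, we get sin X = 2·area/(y·z) ≈ 0.55130.
Taking the acute solution, ∠X ≈ 33.46°.
Law of cosines then gives x ≈ 233.14.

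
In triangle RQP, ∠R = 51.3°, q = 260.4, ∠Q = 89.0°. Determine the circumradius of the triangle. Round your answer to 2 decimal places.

The third angle is ∠P = 180° − ∠R − ∠Q = 39.70°.
Law of sines: r = q·sin R/sin Q ≈ 203.26.
Law of sines: p = q·sin P/sin Q ≈ 166.36.
Circumradius = q/(2 sin Q) ≈ 130.22.

130.22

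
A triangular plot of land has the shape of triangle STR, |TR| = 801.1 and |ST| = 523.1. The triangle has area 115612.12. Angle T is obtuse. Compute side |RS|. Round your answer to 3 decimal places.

From area = ½·|ST|·|TR|·sin T, we get sin T = 2·area/(|ST|·|TR|) ≈ 0.55177.
Taking the obtuse solution, ∠T ≈ 146.51°.
Law of cosines then gives |RS| ≈ 1270.6.

1270.580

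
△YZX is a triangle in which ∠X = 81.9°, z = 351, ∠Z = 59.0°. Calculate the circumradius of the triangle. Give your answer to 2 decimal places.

The third angle is ∠Y = 180° − ∠Z − ∠X = 39.10°.
Law of sines: y = z·sin Y/sin Z ≈ 258.25.
Law of sines: x = z·sin X/sin Z ≈ 405.4.
Circumradius = z/(2 sin Z) ≈ 204.74.

R ≈ 204.74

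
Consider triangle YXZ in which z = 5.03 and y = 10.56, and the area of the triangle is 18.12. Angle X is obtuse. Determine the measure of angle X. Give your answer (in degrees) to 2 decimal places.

136.98

From area = ½·z·y·sin X, we get sin X = 2·area/(z·y) ≈ 0.68227.
Taking the obtuse solution, ∠X ≈ 136.98°.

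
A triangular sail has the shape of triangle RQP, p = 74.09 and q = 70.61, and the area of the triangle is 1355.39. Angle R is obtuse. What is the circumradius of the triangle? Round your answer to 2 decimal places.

From area = ½·q·p·sin R, we get sin R = 2·area/(q·p) ≈ 0.51817.
Taking the obtuse solution, ∠R ≈ 148.79°.
Law of cosines then gives r ≈ 139.37.
Circumradius = r/(2 sin R) ≈ 134.48.

134.48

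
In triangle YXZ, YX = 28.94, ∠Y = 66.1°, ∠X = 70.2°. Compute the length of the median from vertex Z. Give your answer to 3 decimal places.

The third angle is ∠Z = 180° − ∠Y − ∠X = 43.70°.
Law of sines: XZ = YX·sin Y/sin Z ≈ 38.297.
Law of sines: ZY = YX·sin X/sin Z ≈ 39.412.
Median from Z: ½√(2·XZ² + 2·ZY² − YX²) ≈ 36.064.

m_Z ≈ 36.064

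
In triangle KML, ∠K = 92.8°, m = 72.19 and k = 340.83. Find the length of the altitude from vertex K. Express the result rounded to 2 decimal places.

Law of sines: sin M = m·sin K/k ≈ 0.21155.
Since k ≥ m, only the acute value applies: ∠M ≈ 12.21°.
Then ∠L = 180° − ∠K − ∠M ≈ 74.99°.
Law of sines gives l = k·sin L/sin K ≈ 329.59.
Area = ½·k·m·sin L ≈ 11882.
The altitude from K has length 2·area/k ≈ 69.726.

h_K ≈ 69.73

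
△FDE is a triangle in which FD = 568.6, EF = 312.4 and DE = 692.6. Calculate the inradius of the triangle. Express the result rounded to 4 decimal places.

Semiperimeter s = (692.6 + 312.4 + 568.6)/2 = 786.8.
Heron's formula: area = √(786.8·94.2·474.4·218.2) ≈ 87591.
Inradius = area/s = 87591/786.8 ≈ 111.33.

r ≈ 111.3251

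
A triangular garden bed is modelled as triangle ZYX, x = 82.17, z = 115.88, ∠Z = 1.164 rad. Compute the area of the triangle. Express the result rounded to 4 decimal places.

Law of sines: sin X = x·sin Z/z ≈ 0.65123.
Since z ≥ x, only the acute value applies: ∠X ≈ 0.709 rad.
Then ∠Y = π − ∠Z − ∠X ≈ 1.268 rad.
Law of sines gives y = z·sin Y/sin Z ≈ 120.45.
Area = ½·z·x·sin Y ≈ 4544.9.

area ≈ 4544.8919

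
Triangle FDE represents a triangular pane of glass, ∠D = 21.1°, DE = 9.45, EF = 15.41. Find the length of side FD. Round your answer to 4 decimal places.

23.8462

Law of sines: sin F = DE·sin D/EF ≈ 0.22076.
Since EF ≥ DE, only the acute value applies: ∠F ≈ 12.75°.
Then ∠E = 180° − ∠D − ∠F ≈ 146.15°.
Law of sines gives FD = EF·sin E/sin D ≈ 23.846.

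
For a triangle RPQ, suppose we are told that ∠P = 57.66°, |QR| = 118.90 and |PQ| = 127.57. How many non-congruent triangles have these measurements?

|PQ|·sin P = 127.57·sin(57.66°) ≈ 107.8.
Since |PQ| sin P < |QR| < |PQ| (107.8 < 118.90 < 127.57), two triangles exist.

2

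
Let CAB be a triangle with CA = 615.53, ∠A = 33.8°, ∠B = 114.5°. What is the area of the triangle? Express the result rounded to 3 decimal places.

area ≈ 60855.589

The third angle is ∠C = 180° − ∠A − ∠B = 31.70°.
Law of sines: AB = CA·sin C/sin B ≈ 355.45.
Law of sines: BC = CA·sin A/sin B ≈ 376.3.
Area = ½·CA·AB·sin A ≈ 60856.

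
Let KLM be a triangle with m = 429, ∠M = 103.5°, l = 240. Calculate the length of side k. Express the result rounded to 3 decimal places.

Law of sines: sin L = l·sin M/m ≈ 0.54398.
Since m ≥ l, only the acute value applies: ∠L ≈ 32.96°.
Then ∠K = 180° − ∠M − ∠L ≈ 43.54°.
Law of sines gives k = m·sin K/sin M ≈ 303.95.

303.945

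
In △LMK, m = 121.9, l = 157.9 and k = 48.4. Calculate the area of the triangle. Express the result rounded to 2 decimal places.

Semiperimeter s = (157.9 + 121.9 + 48.4)/2 = 164.1.
Heron's formula: area = √(164.1·6.2·42.2·115.7) ≈ 2228.8.

area ≈ 2228.81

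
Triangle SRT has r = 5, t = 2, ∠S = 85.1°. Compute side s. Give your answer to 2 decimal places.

5.22

By the law of cosines, s² = r² + t² − 2·r·t·cos S = 27.292, so s ≈ 5.2241.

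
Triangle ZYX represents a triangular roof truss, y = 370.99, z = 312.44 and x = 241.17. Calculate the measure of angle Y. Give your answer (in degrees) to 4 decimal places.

By the law of cosines, cos Y = (x² + z² − y²) / (2·x·z) ≈ 0.12042, so ∠Y ≈ 83.08°.

∠Y ≈ 83.0834°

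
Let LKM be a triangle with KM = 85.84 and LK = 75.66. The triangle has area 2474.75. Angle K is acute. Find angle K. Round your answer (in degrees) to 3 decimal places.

∠K ≈ 49.649°

From area = ½·LK·KM·sin K, we get sin K = 2·area/(LK·KM) ≈ 0.76209.
Taking the acute solution, ∠K ≈ 49.65°.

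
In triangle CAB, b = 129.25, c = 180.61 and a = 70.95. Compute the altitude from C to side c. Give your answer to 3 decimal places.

Semiperimeter s = (180.61 + 70.95 + 129.25)/2 = 190.41.
Heron's formula: area = √(190.41·9.795·119.45·61.155) ≈ 3691.1.
The altitude from C has length 2·area/c ≈ 40.874.

40.874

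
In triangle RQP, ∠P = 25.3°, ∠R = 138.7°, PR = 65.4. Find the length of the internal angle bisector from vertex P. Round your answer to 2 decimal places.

t_P ≈ 90.03

The third angle is ∠Q = 180° − ∠P − ∠R = 16.00°.
Law of sines: QP = PR·sin R/sin Q ≈ 156.6.
Law of sines: RQ = PR·sin P/sin Q ≈ 101.4.
The bisector from P has length 2·QP·PR·cos(∠P/2)/(QP+PR) ≈ 90.027.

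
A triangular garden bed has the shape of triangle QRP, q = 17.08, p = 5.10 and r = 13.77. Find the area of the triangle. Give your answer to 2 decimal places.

29.51

Semiperimeter s = (17.08 + 13.77 + 5.1)/2 = 17.975.
Heron's formula: area = √(17.975·0.895·4.205·12.875) ≈ 29.512.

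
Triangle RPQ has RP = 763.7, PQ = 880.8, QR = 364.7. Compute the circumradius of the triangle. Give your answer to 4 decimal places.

By the law of cosines, cos R = (QR² + RP² − PQ²) / (2·QR·RP) ≈ -0.10693, so ∠R ≈ 96.14°.
Circumradius = PQ/(2 sin R) ≈ 442.94.

442.9396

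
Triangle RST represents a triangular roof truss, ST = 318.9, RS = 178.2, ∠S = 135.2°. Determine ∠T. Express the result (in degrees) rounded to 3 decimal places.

By the law of cosines, TR² = RS² + ST² − 2·RS·ST·cos S = 2.141e+05, so TR ≈ 462.71.
Law of cosines again: cos T = (ST² + TR² − RS²)/(2·ST·TR) ≈ 0.96247, so ∠T ≈ 15.75°.

∠T ≈ 15.746°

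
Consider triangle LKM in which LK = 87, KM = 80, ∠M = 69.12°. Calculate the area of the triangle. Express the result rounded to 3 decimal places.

area ≈ 2729.454

Law of sines: sin L = KM·sin M/LK ≈ 0.85915.
Since LK ≥ KM, only the acute value applies: ∠L ≈ 59.22°.
Then ∠K = 180° − ∠M − ∠L ≈ 51.66°.
Law of sines gives ML = LK·sin K/sin M ≈ 73.032.
Area = ½·LK·KM·sin K ≈ 2729.5.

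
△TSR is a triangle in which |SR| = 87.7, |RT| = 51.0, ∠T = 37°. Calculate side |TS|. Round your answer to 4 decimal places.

122.8843

Law of sines: sin S = |RT|·sin T/|SR| ≈ 0.34997.
Since |SR| ≥ |RT|, only the acute value applies: ∠S ≈ 20.49°.
Then ∠R = 180° − ∠T − ∠S ≈ 122.51°.
Law of sines gives |TS| = |SR|·sin R/sin T ≈ 122.88.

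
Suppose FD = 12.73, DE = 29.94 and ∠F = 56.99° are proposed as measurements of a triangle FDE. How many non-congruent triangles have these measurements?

FD·sin F = 12.73·sin(56.99°) ≈ 10.68.
Since DE ≥ FD, exactly one triangle exists.

1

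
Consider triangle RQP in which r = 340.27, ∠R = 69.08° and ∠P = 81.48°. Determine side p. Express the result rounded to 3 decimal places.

360.263

The third angle is ∠Q = 180° − ∠P − ∠R = 29.44°.
Law of sines: p = r·sin P/sin R ≈ 360.26.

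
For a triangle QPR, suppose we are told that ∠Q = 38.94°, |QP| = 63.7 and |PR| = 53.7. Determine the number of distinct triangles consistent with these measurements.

2

|QP|·sin Q = 63.7·sin(38.94°) ≈ 40.04.
Since |QP| sin Q < |PR| < |QP| (40.04 < 53.7 < 63.7), two triangles exist.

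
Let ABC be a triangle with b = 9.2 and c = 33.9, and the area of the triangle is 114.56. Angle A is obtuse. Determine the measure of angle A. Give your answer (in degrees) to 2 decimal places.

From area = ½·b·c·sin A, we get sin A = 2·area/(b·c) ≈ 0.73464.
Taking the obtuse solution, ∠A ≈ 132.72°.

132.72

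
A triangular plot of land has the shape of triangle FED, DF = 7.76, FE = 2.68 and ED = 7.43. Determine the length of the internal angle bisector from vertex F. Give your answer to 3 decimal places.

3.204

By the law of cosines, cos F = (DF² + FE² − ED²) / (2·DF·FE) ≈ 0.29320, so ∠F ≈ 72.95°.
The bisector from F has length 2·DF·FE·cos(∠F/2)/(DF+FE) ≈ 3.2036.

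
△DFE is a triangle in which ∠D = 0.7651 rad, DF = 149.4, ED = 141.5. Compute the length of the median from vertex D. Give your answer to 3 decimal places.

By the law of cosines, FE² = ED² + DF² − 2·ED·DF·cos D = 11845, so FE ≈ 108.84.
Median from D: ½√(2·ED² + 2·DF² − FE²) ≈ 134.94.

m_D ≈ 134.944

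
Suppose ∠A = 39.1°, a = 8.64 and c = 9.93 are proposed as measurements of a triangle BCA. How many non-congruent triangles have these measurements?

2

c·sin A = 9.93·sin(39.1°) ≈ 6.263.
Since c sin A < a < c (6.263 < 8.64 < 9.93), two triangles exist.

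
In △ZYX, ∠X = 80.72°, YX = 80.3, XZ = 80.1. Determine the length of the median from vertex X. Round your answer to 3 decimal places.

61.112

By the law of cosines, ZY² = YX² + XZ² − 2·YX·XZ·cos X = 10790, so ZY ≈ 103.87.
Median from X: ½√(2·YX² + 2·XZ² − ZY²) ≈ 61.112.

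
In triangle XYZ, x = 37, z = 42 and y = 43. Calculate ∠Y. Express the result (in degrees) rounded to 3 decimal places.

∠Y ≈ 65.599°

By the law of cosines, cos Y = (z² + x² − y²) / (2·z·x) ≈ 0.41313, so ∠Y ≈ 65.60°.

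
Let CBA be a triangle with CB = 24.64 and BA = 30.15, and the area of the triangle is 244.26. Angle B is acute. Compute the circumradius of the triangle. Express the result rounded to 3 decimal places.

From area = ½·CB·BA·sin B, we get sin B = 2·area/(CB·BA) ≈ 0.65759.
Taking the acute solution, ∠B ≈ 41.12°.
Law of cosines then gives AC ≈ 19.92.
Circumradius = AC/(2 sin B) ≈ 15.146.

R ≈ 15.146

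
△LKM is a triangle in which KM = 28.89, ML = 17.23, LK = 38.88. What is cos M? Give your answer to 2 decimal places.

cos M ≈ -0.38

By the law of cosines, cos M = (KM² + ML² − LK²) / (2·KM·ML) ≈ -0.38185, so ∠M ≈ 112.45°.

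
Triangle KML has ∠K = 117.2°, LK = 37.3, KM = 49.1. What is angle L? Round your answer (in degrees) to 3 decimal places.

By the law of cosines, ML² = LK² + KM² − 2·LK·KM·cos K = 5476.4, so ML ≈ 74.003.
Law of cosines again: cos L = (ML² + LK² − KM²)/(2·ML·LK) ≈ 0.80732, so ∠L ≈ 36.17°.

36.165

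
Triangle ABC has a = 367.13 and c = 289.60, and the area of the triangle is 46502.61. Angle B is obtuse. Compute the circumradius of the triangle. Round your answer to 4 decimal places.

From area = ½·c·a·sin B, we get sin B = 2·area/(c·a) ≈ 0.87476.
Taking the obtuse solution, ∠B ≈ 118.98°.
Law of cosines then gives b ≈ 567.18.
Circumradius = b/(2 sin B) ≈ 324.19.

R ≈ 324.1900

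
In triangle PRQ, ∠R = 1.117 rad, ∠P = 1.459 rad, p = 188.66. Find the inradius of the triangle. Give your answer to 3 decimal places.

The third angle is ∠Q = π − ∠P − ∠R = 0.566 rad.
Law of sines: r = p·sin R/sin P ≈ 170.63.
Law of sines: q = p·sin Q/sin P ≈ 101.74.
Area = ½·p·r·sin Q ≈ 8625.9.
Semiperimeter s = (188.66+170.63+101.74)/2 = 230.52.
Inradius = area/s = 8625.9/230.52 ≈ 37.42.

37.420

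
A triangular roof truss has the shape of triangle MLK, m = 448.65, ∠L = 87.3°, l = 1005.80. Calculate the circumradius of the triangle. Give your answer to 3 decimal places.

503.459

Law of sines: sin M = m·sin L/l ≈ 0.44557.
Since l ≥ m, only the acute value applies: ∠M ≈ 26.46°.
Then ∠K = 180° − ∠L − ∠M ≈ 66.24°.
Law of sines gives k = l·sin K/sin L ≈ 921.58.
Circumradius = l/(2 sin L) ≈ 503.46.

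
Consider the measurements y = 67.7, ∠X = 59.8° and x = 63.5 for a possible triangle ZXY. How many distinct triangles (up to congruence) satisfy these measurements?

2

y·sin X = 67.7·sin(59.8°) ≈ 58.51.
Since y sin X < x < y (58.51 < 63.5 < 67.7), two triangles exist.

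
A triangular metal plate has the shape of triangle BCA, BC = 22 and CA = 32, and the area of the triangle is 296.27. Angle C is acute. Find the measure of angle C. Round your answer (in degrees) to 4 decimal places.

∠C ≈ 57.3175°

From area = ½·BC·CA·sin C, we get sin C = 2·area/(BC·CA) ≈ 0.84168.
Taking the acute solution, ∠C ≈ 57.32°.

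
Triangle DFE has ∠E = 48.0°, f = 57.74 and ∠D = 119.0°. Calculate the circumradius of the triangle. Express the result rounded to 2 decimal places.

128.34

The third angle is ∠F = 180° − ∠E − ∠D = 13.00°.
Law of sines: d = f·sin D/sin F ≈ 224.5.
Law of sines: e = f·sin E/sin F ≈ 190.75.
Circumradius = f/(2 sin F) ≈ 128.34.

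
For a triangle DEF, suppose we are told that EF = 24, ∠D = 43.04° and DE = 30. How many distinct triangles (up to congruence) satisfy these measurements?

DE·sin D = 30·sin(43.04°) ≈ 20.48.
Since DE sin D < EF < DE (20.48 < 24 < 30), two triangles exist.

2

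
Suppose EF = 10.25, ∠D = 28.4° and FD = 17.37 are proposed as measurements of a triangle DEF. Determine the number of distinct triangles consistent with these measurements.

FD·sin D = 17.37·sin(28.4°) ≈ 8.262.
Since FD sin D < EF < FD (8.262 < 10.25 < 17.37), two triangles exist.

2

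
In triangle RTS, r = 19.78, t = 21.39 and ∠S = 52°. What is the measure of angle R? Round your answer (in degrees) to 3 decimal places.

By the law of cosines, s² = r² + t² − 2·r·t·cos S = 327.81, so s ≈ 18.106.
Law of cosines again: cos R = (t² + s² − r²)/(2·t·s) ≈ 0.50880, so ∠R ≈ 59.42°.

∠R ≈ 59.416°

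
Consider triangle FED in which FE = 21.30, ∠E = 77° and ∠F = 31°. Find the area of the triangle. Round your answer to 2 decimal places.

The third angle is ∠D = 180° − ∠F − ∠E = 72.00°.
Law of sines: ED = FE·sin F/sin D ≈ 11.535.
Law of sines: DF = FE·sin E/sin D ≈ 21.822.
Area = ½·FE·ED·sin E ≈ 119.7.

area ≈ 119.70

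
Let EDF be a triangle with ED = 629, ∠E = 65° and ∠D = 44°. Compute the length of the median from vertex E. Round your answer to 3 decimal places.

462.298

The third angle is ∠F = 180° − ∠E − ∠D = 71.00°.
Law of sines: DF = ED·sin E/sin F ≈ 602.92.
Law of sines: FE = ED·sin D/sin F ≈ 462.12.
Median from E: ½√(2·FE² + 2·ED² − DF²) ≈ 462.3.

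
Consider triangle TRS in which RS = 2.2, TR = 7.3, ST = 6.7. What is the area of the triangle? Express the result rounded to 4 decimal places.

7.3161

Semiperimeter s = (2.2 + 6.7 + 7.3)/2 = 8.1.
Heron's formula: area = √(8.1·5.9·1.4·0.8) ≈ 7.3161.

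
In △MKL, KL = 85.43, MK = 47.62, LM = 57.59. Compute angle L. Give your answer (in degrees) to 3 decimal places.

By the law of cosines, cos L = (KL² + LM² − MK²) / (2·KL·LM) ≈ 0.84831, so ∠L ≈ 31.97°.

31.972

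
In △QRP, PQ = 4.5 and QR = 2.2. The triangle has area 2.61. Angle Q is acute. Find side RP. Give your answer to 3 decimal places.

2.875

From area = ½·PQ·QR·sin Q, we get sin Q = 2·area/(PQ·QR) ≈ 0.52727.
Taking the acute solution, ∠Q ≈ 31.82°.
Law of cosines then gives RP ≈ 2.8751.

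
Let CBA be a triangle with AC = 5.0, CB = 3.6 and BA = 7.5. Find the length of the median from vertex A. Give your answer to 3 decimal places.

Median from A: ½√(2·BA² + 2·AC² − CB²) ≈ 6.1143.

6.114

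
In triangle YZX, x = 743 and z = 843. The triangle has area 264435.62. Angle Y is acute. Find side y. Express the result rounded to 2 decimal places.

From area = ½·z·x·sin Y, we get sin Y = 2·area/(z·x) ≈ 0.84437.
Taking the acute solution, ∠Y ≈ 57.60°.
Law of cosines then gives y ≈ 769.13.

769.13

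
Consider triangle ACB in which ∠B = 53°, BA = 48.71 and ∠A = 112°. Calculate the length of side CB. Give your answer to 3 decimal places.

174.497

The third angle is ∠C = 180° − ∠B − ∠A = 15.00°.
Law of sines: CB = BA·sin A/sin C ≈ 174.5.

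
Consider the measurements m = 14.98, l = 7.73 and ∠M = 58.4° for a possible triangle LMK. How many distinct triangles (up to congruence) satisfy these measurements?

1

l·sin M = 7.73·sin(58.4°) ≈ 6.584.
Since m ≥ l, exactly one triangle exists.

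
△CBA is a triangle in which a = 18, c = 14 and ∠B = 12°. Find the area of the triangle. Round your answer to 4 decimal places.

area ≈ 26.1969

Area = ½·a·c·sin B ≈ 26.197.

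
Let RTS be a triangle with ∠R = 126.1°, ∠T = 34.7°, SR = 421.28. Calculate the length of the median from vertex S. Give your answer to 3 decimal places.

502.685

The third angle is ∠S = 180° − ∠R − ∠T = 19.20°.
Law of sines: TS = SR·sin R/sin T ≈ 597.93.
Law of sines: RT = SR·sin S/sin T ≈ 243.37.
Median from S: ½√(2·TS² + 2·SR² − RT²) ≈ 502.68.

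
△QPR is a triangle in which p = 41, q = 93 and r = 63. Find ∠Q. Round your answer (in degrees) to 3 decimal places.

By the law of cosines, cos Q = (p² + r² − q²) / (2·p·r) ≈ -0.58053, so ∠Q ≈ 125.49°.

∠Q ≈ 125.488°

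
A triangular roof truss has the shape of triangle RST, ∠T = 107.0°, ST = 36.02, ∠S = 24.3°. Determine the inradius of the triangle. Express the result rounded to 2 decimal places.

r ≈ 6.69

The third angle is ∠R = 180° − ∠S − ∠T = 48.70°.
Law of sines: TR = ST·sin S/sin R ≈ 19.73.
Law of sines: RS = ST·sin T/sin R ≈ 45.851.
Area = ½·ST·TR·sin T ≈ 339.82.
Semiperimeter s = (36.02+19.73+45.851)/2 = 50.801.
Inradius = area/s = 339.82/50.801 ≈ 6.6892.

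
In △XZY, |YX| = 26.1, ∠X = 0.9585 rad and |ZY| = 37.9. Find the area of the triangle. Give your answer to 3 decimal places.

area ≈ 494.549

Law of sines: sin Z = |YX|·sin X/|ZY| ≈ 0.56355.
Since |ZY| ≥ |YX|, only the acute value applies: ∠Z ≈ 0.5987 rad.
Then ∠Y = π − ∠X − ∠Z ≈ 1.5844 rad.
Law of sines gives |XZ| = |ZY|·sin Y/sin X ≈ 46.31.
Area = ½·|ZY|·|YX|·sin Y ≈ 494.55.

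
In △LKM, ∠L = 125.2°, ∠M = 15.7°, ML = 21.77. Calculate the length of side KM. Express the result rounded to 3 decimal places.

The third angle is ∠K = 180° − ∠M − ∠L = 39.10°.
Law of sines: KM = ML·sin L/sin K ≈ 28.207.

28.207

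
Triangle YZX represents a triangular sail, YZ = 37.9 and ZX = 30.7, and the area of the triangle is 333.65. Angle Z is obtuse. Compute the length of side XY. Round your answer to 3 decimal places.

65.462

From area = ½·YZ·ZX·sin Z, we get sin Z = 2·area/(YZ·ZX) ≈ 0.57351.
Taking the obtuse solution, ∠Z ≈ 145.00°.
Law of cosines then gives XY ≈ 65.462.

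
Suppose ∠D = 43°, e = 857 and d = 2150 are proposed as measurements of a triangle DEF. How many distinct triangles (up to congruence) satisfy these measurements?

e·sin D = 857·sin(43°) ≈ 584.5.
Since d ≥ e, exactly one triangle exists.

1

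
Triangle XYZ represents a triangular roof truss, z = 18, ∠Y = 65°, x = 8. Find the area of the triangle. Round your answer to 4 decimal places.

Area = ½·z·x·sin Y ≈ 65.254.

area ≈ 65.2542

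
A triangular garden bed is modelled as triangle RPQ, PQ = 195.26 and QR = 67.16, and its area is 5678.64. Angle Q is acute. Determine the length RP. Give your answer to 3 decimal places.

171.829

From area = ½·PQ·QR·sin Q, we get sin Q = 2·area/(PQ·QR) ≈ 0.86606.
Taking the acute solution, ∠Q ≈ 60.00°.
Law of cosines then gives RP ≈ 171.83.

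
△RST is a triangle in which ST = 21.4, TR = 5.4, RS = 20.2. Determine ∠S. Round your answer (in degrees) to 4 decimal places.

∠S ≈ 14.5480°

By the law of cosines, cos S = (RS² + ST² − TR²) / (2·RS·ST) ≈ 0.96794, so ∠S ≈ 14.55°.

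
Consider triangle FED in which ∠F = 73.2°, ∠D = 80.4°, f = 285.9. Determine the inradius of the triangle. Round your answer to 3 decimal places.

The third angle is ∠E = 180° − ∠D − ∠F = 26.40°.
Law of sines: e = f·sin E/sin F ≈ 132.79.
Law of sines: d = f·sin D/sin F ≈ 294.46.
Area = ½·f·e·sin D ≈ 18716.
Semiperimeter s = (285.9+132.79+294.46)/2 = 356.58.
Inradius = area/s = 18716/356.58 ≈ 52.489.

52.489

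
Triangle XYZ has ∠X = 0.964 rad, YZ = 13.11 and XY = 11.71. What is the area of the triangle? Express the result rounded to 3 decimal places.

74.958

Law of sines: sin Z = XY·sin X/YZ ≈ 0.73375.
Since YZ ≥ XY, only the acute value applies: ∠Z ≈ 0.824 rad.
Then ∠Y = π − ∠X − ∠Z ≈ 1.354 rad.
Law of sines gives ZX = YZ·sin Y/sin X ≈ 15.585.
Area = ½·YZ·XY·sin Y ≈ 74.958.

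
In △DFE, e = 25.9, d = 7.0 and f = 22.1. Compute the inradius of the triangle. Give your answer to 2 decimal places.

r ≈ 2.54

Semiperimeter s = (7 + 22.1 + 25.9)/2 = 27.5.
Heron's formula: area = √(27.5·20.5·5.4·1.6) ≈ 69.791.
Inradius = area/s = 69.791/27.5 ≈ 2.5379.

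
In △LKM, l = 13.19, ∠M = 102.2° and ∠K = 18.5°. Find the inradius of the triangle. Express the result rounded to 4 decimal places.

The third angle is ∠L = 180° − ∠K − ∠M = 59.30°.
Law of sines: k = l·sin K/sin L ≈ 4.8674.
Law of sines: m = l·sin M/sin L ≈ 14.993.
Area = ½·l·k·sin M ≈ 31.376.
Semiperimeter s = (13.19+4.8674+14.993)/2 = 16.525.
Inradius = area/s = 31.376/16.525 ≈ 1.8986.

1.8986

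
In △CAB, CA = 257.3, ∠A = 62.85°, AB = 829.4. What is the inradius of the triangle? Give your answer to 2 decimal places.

By the law of cosines, BC² = CA² + AB² − 2·CA·AB·cos A = 5.5935e+05, so BC ≈ 747.89.
Area = ½·CA·AB·sin A ≈ 94945.
Semiperimeter s = (829.4+747.89+257.3)/2 = 917.3.
Inradius = area/s = 94945/917.3 ≈ 103.51.

r ≈ 103.51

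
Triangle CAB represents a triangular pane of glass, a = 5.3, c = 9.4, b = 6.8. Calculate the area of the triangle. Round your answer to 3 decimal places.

Semiperimeter s = (9.4 + 5.3 + 6.8)/2 = 10.75.
Heron's formula: area = √(10.75·1.35·5.45·3.95) ≈ 17.675.

17.675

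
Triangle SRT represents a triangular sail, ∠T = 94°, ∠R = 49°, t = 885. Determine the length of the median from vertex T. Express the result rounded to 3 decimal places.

The third angle is ∠S = 180° − ∠R − ∠T = 37.00°.
Law of sines: s = t·sin S/sin T ≈ 533.91.
Law of sines: r = t·sin R/sin T ≈ 669.55.
Median from T: ½√(2·s² + 2·r² − t²) ≈ 413.36.

413.364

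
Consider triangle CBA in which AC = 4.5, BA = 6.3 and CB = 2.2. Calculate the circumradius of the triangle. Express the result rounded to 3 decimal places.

R ≈ 4.663

By the law of cosines, cos C = (AC² + CB² − BA²) / (2·AC·CB) ≈ -0.73737, so ∠C ≈ 137.51°.
Circumradius = BA/(2 sin C) ≈ 4.6633.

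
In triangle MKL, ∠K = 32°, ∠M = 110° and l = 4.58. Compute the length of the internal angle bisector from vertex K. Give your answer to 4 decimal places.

The third angle is ∠L = 180° − ∠M − ∠K = 38.00°.
Law of sines: m = l·sin M/sin L ≈ 6.9905.
Law of sines: k = l·sin K/sin L ≈ 3.9422.
The bisector from K has length 2·l·m·cos(∠K/2)/(l+m) ≈ 5.3198.

5.3198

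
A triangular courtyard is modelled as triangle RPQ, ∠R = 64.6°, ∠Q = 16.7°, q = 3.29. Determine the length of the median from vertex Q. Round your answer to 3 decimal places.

m_Q ≈ 10.715

The third angle is ∠P = 180° − ∠Q − ∠R = 98.70°.
Law of sines: r = q·sin R/sin Q ≈ 10.342.
Law of sines: p = q·sin P/sin Q ≈ 11.317.
Median from Q: ½√(2·r² + 2·p² − q²) ≈ 10.715.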